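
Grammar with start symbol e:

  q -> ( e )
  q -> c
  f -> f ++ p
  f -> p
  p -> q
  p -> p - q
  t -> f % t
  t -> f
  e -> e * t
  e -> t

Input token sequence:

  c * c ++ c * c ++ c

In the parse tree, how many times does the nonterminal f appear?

[e [e [e [t [f [p [q c]]]]] * [t [f [f [p [q c]]] ++ [p [q c]]]]] * [t [f [f [p [q c]]] ++ [p [q c]]]]]

5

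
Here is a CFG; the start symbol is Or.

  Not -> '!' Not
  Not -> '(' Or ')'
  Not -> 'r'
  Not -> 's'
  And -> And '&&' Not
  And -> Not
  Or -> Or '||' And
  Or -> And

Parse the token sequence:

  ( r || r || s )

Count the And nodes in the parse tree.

[Or [And [Not ( [Or [Or [Or [And [Not r]]] || [And [Not r]]] || [And [Not s]]] )]]]

4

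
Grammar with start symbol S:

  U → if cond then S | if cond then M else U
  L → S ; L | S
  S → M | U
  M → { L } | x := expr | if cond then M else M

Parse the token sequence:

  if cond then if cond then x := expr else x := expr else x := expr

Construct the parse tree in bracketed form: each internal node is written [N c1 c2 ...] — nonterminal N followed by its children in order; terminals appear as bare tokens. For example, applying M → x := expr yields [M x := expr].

[S [M if cond then [M if cond then [M x := expr] else [M x := expr]] else [M x := expr]]]

S
M
if cond then M else M
if cond then if cond then M else M else M
if cond then if cond then x := expr else M else M
if cond then if cond then x := expr else x := expr else M
if cond then if cond then x := expr else x := expr else x := expr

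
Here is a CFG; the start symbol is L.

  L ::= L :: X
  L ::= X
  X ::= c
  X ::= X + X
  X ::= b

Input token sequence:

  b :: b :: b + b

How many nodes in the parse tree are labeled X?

5

[L [L [L [X b]] :: [X b]] :: [X [X b] + [X b]]]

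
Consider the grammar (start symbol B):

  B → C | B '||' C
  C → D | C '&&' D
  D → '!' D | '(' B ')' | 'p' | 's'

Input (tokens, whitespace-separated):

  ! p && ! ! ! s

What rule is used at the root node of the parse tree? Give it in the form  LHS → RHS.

B → C

[B [C [C [D ! [D p]]] && [D ! [D ! [D ! [D s]]]]]]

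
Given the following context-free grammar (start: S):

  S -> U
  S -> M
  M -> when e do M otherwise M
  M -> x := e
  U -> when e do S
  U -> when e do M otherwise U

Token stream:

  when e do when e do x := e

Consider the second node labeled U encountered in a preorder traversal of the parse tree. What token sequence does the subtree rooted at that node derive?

[S [U when e do [S [U when e do [S [M x := e]]]]]]

when e do x := e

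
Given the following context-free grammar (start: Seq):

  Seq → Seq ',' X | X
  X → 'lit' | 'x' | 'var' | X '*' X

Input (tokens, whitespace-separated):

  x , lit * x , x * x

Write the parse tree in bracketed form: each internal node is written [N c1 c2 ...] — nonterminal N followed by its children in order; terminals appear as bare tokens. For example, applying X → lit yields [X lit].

Seq
Seq , X
Seq , X , X
X , X , X
x , X , X
x , X * X , X
x , lit * X , X
x , lit * x , X
x , lit * x , X * X
x , lit * x , x * X
x , lit * x , x * x

[Seq [Seq [Seq [X x]] , [X [X lit] * [X x]]] , [X [X x] * [X x]]]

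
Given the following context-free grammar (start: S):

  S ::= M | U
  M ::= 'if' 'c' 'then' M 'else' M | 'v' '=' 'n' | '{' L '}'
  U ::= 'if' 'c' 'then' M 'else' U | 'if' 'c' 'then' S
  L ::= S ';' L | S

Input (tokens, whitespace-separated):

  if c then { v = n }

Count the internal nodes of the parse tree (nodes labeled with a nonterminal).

7

[S [U if c then [S [M { [L [S [M v = n]]] }]]]]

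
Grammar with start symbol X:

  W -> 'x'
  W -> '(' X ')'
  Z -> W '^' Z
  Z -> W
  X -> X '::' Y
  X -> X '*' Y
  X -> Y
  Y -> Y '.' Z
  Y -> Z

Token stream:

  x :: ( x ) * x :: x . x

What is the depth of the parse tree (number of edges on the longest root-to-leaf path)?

10

[X [X [X [X [Y [Z [W x]]]] :: [Y [Z [W ( [X [Y [Z [W x]]]] )]]]] * [Y [Z [W x]]]] :: [Y [Y [Z [W x]]] . [Z [W x]]]]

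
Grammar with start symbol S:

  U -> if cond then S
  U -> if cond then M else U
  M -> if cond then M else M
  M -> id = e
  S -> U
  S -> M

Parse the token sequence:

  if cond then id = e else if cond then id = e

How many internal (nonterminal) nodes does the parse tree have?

[S [U if cond then [M id = e] else [U if cond then [S [M id = e]]]]]

6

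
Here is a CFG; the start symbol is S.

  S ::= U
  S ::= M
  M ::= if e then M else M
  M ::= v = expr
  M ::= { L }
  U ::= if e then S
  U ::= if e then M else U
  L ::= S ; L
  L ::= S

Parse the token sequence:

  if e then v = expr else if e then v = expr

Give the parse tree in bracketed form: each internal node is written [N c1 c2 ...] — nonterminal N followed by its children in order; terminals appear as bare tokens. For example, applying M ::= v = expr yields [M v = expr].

S
U
if e then M else U
if e then v = expr else U
if e then v = expr else if e then S
if e then v = expr else if e then M
if e then v = expr else if e then v = expr

[S [U if e then [M v = expr] else [U if e then [S [M v = expr]]]]]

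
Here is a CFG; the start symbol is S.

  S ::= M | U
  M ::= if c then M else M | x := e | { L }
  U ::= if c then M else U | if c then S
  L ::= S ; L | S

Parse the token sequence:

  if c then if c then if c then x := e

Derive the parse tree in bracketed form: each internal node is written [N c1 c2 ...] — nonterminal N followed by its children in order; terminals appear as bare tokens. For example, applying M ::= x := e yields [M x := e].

S
U
if c then S
if c then U
if c then if c then S
if c then if c then U
if c then if c then if c then S
if c then if c then if c then M
if c then if c then if c then x := e

[S [U if c then [S [U if c then [S [U if c then [S [M x := e]]]]]]]]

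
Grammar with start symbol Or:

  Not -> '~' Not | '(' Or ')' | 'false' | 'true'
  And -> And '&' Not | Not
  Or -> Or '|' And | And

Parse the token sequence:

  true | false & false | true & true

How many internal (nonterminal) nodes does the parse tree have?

13

[Or [Or [Or [And [Not true]]] | [And [And [Not false]] & [Not false]]] | [And [And [Not true]] & [Not true]]]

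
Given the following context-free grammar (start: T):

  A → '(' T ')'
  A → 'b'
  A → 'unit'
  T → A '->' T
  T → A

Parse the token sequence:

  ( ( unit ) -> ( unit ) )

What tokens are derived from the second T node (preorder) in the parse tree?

[T [A ( [T [A ( [T [A unit]] )] -> [T [A ( [T [A unit]] )]]] )]]

( unit ) -> ( unit )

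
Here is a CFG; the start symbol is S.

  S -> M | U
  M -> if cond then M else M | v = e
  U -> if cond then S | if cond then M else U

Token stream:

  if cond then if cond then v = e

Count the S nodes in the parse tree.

[S [U if cond then [S [U if cond then [S [M v = e]]]]]]

3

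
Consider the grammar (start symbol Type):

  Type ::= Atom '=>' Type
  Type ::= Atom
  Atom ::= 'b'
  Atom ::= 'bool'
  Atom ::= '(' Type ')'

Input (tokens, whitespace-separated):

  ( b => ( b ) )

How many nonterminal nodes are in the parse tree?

8

[Type [Atom ( [Type [Atom b] => [Type [Atom ( [Type [Atom b]] )]]] )]]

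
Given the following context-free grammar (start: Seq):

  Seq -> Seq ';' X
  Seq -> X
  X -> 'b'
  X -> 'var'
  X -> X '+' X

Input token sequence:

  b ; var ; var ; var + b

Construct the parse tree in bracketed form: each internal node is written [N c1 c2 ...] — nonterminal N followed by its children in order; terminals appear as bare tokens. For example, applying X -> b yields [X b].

[Seq [Seq [Seq [Seq [X b]] ; [X var]] ; [X var]] ; [X [X var] + [X b]]]

Seq
Seq ; X
Seq ; X ; X
Seq ; X ; X ; X
X ; X ; X ; X
b ; X ; X ; X
b ; var ; X ; X
b ; var ; var ; X
b ; var ; var ; X + X
b ; var ; var ; var + X
b ; var ; var ; var + b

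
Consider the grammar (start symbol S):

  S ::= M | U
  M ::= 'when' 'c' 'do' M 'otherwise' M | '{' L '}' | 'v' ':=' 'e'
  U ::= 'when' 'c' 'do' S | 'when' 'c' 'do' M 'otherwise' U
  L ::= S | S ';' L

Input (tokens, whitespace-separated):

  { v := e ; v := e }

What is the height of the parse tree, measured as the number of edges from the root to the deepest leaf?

6

[S [M { [L [S [M v := e]] ; [L [S [M v := e]]]] }]]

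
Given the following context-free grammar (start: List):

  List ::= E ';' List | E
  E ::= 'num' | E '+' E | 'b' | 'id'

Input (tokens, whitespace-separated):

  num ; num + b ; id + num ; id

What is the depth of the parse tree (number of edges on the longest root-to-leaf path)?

[List [E num] ; [List [E [E num] + [E b]] ; [List [E [E id] + [E num]] ; [List [E id]]]]]

5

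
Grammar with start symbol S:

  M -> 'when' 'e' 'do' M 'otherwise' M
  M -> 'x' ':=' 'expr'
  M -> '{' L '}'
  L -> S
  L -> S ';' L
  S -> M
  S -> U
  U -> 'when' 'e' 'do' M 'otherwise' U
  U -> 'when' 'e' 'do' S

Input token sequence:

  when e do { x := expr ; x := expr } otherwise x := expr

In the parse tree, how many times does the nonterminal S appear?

3

[S [M when e do [M { [L [S [M x := expr]] ; [L [S [M x := expr]]]] }] otherwise [M x := expr]]]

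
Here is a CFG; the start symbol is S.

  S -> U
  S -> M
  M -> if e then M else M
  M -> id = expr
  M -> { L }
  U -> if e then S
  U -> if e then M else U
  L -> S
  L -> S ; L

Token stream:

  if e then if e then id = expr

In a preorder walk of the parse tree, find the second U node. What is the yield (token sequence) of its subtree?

if e then id = expr

[S [U if e then [S [U if e then [S [M id = expr]]]]]]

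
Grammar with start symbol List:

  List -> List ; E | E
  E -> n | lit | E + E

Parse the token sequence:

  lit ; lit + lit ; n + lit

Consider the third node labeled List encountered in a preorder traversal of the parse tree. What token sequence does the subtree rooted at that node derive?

lit

[List [List [List [E lit]] ; [E [E lit] + [E lit]]] ; [E [E n] + [E lit]]]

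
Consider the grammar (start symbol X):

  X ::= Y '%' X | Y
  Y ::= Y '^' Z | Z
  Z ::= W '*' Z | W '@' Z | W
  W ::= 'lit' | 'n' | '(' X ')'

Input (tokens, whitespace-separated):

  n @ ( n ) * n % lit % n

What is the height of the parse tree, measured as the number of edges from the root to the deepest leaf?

[X [Y [Z [W n] @ [Z [W ( [X [Y [Z [W n]]]] )] * [Z [W n]]]]] % [X [Y [Z [W lit]]] % [X [Y [Z [W n]]]]]]

9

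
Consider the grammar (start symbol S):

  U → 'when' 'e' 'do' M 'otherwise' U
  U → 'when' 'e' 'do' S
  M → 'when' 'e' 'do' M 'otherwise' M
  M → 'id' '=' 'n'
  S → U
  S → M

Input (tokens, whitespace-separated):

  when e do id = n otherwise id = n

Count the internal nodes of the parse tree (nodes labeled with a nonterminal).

[S [M when e do [M id = n] otherwise [M id = n]]]

4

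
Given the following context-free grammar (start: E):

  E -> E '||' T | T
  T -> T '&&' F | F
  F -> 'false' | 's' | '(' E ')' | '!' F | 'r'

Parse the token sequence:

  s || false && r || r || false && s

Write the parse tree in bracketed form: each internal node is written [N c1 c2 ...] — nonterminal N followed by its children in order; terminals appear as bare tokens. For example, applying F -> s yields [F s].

E
E || T
E || T || T
E || T || T || T
T || T || T || T
F || T || T || T
s || T || T || T
s || T && F || T || T
s || F && F || T || T
s || false && F || T || T
s || false && r || T || T
s || false && r || F || T
s || false && r || r || T
s || false && r || r || T && F
s || false && r || r || F && F
s || false && r || r || false && F
s || false && r || r || false && s

[E [E [E [E [T [F s]]] || [T [T [F false]] && [F r]]] || [T [F r]]] || [T [T [F false]] && [F s]]]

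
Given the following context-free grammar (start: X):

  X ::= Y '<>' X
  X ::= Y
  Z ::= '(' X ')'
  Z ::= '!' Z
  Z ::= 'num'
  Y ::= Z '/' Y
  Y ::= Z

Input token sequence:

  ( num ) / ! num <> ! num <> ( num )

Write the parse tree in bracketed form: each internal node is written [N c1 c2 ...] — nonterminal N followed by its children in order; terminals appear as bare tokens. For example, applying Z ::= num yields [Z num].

X
Y <> X
Z / Y <> X
( X ) / Y <> X
( Y ) / Y <> X
( Z ) / Y <> X
( num ) / Y <> X
( num ) / Z <> X
( num ) / ! Z <> X
( num ) / ! num <> X
( num ) / ! num <> Y <> X
( num ) / ! num <> Z <> X
( num ) / ! num <> ! Z <> X
( num ) / ! num <> ! num <> X
( num ) / ! num <> ! num <> Y
( num ) / ! num <> ! num <> Z
( num ) / ! num <> ! num <> ( X )
( num ) / ! num <> ! num <> ( Y )
( num ) / ! num <> ! num <> ( Z )
( num ) / ! num <> ! num <> ( num )

[X [Y [Z ( [X [Y [Z num]]] )] / [Y [Z ! [Z num]]]] <> [X [Y [Z ! [Z num]]] <> [X [Y [Z ( [X [Y [Z num]]] )]]]]]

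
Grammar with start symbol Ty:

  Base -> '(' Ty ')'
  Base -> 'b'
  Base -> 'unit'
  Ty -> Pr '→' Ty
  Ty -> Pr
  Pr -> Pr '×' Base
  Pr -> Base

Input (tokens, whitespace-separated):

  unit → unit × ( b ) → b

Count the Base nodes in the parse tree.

[Ty [Pr [Base unit]] → [Ty [Pr [Pr [Base unit]] × [Base ( [Ty [Pr [Base b]]] )]] → [Ty [Pr [Base b]]]]]

5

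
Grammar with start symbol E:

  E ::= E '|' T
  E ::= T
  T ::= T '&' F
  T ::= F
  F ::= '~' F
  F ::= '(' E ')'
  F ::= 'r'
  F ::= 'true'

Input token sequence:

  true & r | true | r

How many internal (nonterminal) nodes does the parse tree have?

[E [E [E [T [T [F true]] & [F r]]] | [T [F true]]] | [T [F r]]]

11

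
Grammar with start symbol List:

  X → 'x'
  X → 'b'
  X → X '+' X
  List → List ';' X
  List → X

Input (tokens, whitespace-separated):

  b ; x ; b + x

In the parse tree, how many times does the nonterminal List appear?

[List [List [List [X b]] ; [X x]] ; [X [X b] + [X x]]]

3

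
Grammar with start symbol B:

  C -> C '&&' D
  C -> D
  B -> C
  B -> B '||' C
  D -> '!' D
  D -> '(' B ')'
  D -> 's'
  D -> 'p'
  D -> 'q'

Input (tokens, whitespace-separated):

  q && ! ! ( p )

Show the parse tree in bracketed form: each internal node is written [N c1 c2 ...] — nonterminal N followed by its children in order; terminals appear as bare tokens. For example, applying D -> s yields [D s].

[B [C [C [D q]] && [D ! [D ! [D ( [B [C [D p]]] )]]]]]

B
C
C && D
D && D
q && D
q && ! D
q && ! ! D
q && ! ! ( B )
q && ! ! ( C )
q && ! ! ( D )
q && ! ! ( p )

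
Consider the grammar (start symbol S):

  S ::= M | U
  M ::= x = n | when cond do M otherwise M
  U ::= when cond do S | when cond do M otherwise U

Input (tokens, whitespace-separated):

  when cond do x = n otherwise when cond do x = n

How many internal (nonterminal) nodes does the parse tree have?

6

[S [U when cond do [M x = n] otherwise [U when cond do [S [M x = n]]]]]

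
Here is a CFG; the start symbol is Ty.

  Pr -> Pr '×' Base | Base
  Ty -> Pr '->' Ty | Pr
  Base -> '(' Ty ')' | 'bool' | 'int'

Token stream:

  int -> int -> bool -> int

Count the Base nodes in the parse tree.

4

[Ty [Pr [Base int]] -> [Ty [Pr [Base int]] -> [Ty [Pr [Base bool]] -> [Ty [Pr [Base int]]]]]]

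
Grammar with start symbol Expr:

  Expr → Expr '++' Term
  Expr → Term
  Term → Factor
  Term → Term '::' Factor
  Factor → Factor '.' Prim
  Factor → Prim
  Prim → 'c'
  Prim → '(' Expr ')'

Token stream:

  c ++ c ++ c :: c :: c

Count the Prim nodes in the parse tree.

5

[Expr [Expr [Expr [Term [Factor [Prim c]]]] ++ [Term [Factor [Prim c]]]] ++ [Term [Term [Term [Factor [Prim c]]] :: [Factor [Prim c]]] :: [Factor [Prim c]]]]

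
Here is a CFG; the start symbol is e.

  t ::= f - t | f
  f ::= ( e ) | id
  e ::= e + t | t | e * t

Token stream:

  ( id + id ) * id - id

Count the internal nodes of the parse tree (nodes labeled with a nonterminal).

[e [e [t [f ( [e [e [t [f id]]] + [t [f id]]] )]]] * [t [f id] - [t [f id]]]]

14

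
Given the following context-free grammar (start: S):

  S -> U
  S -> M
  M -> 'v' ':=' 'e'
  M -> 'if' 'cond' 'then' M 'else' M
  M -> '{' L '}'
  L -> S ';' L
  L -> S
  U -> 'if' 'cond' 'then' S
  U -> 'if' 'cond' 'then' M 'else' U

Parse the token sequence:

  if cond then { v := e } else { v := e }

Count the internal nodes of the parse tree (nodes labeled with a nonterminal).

10

[S [M if cond then [M { [L [S [M v := e]]] }] else [M { [L [S [M v := e]]] }]]]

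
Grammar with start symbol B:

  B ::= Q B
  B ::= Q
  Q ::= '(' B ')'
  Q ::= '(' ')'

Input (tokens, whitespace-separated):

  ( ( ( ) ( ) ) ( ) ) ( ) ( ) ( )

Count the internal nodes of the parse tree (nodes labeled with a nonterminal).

[B [Q ( [B [Q ( [B [Q ( )] [B [Q ( )]]] )] [B [Q ( )]]] )] [B [Q ( )] [B [Q ( )] [B [Q ( )]]]]]

16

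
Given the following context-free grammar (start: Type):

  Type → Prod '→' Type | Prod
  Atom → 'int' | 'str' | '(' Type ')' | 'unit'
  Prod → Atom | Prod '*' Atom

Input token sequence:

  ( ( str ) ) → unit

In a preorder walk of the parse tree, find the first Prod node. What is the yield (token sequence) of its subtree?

[Type [Prod [Atom ( [Type [Prod [Atom ( [Type [Prod [Atom str]]] )]]] )]] → [Type [Prod [Atom unit]]]]

( ( str ) )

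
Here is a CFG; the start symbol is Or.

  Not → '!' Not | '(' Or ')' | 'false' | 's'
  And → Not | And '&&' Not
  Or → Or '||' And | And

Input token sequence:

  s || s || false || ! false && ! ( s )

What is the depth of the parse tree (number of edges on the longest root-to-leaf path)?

[Or [Or [Or [Or [And [Not s]]] || [And [Not s]]] || [And [Not false]]] || [And [And [Not ! [Not false]]] && [Not ! [Not ( [Or [And [Not s]]] )]]]]

7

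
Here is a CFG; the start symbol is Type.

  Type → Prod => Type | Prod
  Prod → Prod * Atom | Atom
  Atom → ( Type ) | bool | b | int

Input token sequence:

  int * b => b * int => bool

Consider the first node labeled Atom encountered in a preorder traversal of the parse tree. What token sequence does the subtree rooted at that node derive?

[Type [Prod [Prod [Atom int]] * [Atom b]] => [Type [Prod [Prod [Atom b]] * [Atom int]] => [Type [Prod [Atom bool]]]]]

int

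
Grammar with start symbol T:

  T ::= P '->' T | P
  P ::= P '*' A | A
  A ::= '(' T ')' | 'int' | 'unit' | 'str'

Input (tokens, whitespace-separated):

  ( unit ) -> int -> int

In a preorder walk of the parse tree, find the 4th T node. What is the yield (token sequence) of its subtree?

int

[T [P [A ( [T [P [A unit]]] )]] -> [T [P [A int]] -> [T [P [A int]]]]]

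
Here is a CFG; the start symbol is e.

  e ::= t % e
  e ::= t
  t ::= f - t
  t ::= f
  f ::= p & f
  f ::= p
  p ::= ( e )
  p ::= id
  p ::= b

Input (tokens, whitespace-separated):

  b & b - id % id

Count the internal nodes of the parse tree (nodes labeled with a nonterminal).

13

[e [t [f [p b] & [f [p b]]] - [t [f [p id]]]] % [e [t [f [p id]]]]]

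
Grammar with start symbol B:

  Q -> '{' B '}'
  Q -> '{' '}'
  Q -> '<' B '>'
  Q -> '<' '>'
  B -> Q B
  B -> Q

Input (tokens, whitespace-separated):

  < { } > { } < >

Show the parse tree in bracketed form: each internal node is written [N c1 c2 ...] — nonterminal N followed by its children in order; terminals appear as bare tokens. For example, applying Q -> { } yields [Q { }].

[B [Q < [B [Q { }]] >] [B [Q { }] [B [Q < >]]]]

B
Q B
< B > B
< Q > B
< { } > B
< { } > Q B
< { } > { } B
< { } > { } Q
< { } > { } < >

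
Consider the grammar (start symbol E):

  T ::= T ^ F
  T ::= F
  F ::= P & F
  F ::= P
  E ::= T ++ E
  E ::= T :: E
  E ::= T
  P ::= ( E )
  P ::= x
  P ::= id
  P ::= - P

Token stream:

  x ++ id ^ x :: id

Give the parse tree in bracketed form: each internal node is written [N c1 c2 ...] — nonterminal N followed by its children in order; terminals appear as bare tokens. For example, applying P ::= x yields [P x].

[E [T [F [P x]]] ++ [E [T [T [F [P id]]] ^ [F [P x]]] :: [E [T [F [P id]]]]]]

E
T ++ E
F ++ E
P ++ E
x ++ E
x ++ T :: E
x ++ T ^ F :: E
x ++ F ^ F :: E
x ++ P ^ F :: E
x ++ id ^ F :: E
x ++ id ^ P :: E
x ++ id ^ x :: E
x ++ id ^ x :: T
x ++ id ^ x :: F
x ++ id ^ x :: P
x ++ id ^ x :: id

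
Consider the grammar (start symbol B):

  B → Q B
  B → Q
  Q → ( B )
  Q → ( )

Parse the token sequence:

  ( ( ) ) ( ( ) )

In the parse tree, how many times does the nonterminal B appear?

4

[B [Q ( [B [Q ( )]] )] [B [Q ( [B [Q ( )]] )]]]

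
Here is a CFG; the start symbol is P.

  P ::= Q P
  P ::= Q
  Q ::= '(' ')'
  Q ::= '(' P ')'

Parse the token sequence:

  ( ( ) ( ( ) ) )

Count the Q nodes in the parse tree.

[P [Q ( [P [Q ( )] [P [Q ( [P [Q ( )]] )]]] )]]

4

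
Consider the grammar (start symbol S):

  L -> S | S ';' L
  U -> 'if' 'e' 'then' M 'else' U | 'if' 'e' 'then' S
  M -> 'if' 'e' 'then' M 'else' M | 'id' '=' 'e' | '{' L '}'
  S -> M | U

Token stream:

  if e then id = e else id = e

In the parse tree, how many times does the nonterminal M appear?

[S [M if e then [M id = e] else [M id = e]]]

3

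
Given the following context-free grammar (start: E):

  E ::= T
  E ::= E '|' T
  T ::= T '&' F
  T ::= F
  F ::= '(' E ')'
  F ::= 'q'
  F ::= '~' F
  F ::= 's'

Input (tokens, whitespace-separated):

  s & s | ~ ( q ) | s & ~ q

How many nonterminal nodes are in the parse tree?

18

[E [E [E [T [T [F s]] & [F s]]] | [T [F ~ [F ( [E [T [F q]]] )]]]] | [T [T [F s]] & [F ~ [F q]]]]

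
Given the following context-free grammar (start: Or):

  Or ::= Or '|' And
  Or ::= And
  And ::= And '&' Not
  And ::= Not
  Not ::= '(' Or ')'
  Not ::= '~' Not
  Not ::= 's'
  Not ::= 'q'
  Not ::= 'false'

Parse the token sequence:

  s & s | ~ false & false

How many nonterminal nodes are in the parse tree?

11

[Or [Or [And [And [Not s]] & [Not s]]] | [And [And [Not ~ [Not false]]] & [Not false]]]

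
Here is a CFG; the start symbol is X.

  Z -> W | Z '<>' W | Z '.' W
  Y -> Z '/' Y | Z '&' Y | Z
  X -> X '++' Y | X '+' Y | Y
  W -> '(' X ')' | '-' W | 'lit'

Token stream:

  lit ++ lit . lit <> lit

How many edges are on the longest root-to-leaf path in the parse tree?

[X [X [Y [Z [W lit]]]] ++ [Y [Z [Z [Z [W lit]] . [W lit]] <> [W lit]]]]

6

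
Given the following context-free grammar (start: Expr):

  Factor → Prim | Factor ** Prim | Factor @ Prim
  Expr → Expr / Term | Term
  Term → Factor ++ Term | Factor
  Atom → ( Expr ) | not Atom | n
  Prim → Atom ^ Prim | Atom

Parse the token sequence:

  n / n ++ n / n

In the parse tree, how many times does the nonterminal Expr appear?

3

[Expr [Expr [Expr [Term [Factor [Prim [Atom n]]]]] / [Term [Factor [Prim [Atom n]]] ++ [Term [Factor [Prim [Atom n]]]]]] / [Term [Factor [Prim [Atom n]]]]]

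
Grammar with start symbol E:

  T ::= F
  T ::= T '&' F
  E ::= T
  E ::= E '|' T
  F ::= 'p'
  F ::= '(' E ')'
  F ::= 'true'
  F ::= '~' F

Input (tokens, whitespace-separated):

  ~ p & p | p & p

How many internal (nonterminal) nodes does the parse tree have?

[E [E [T [T [F ~ [F p]]] & [F p]]] | [T [T [F p]] & [F p]]]

11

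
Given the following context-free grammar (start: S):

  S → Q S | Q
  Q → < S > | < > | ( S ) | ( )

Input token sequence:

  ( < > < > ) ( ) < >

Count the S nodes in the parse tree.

5

[S [Q ( [S [Q < >] [S [Q < >]]] )] [S [Q ( )] [S [Q < >]]]]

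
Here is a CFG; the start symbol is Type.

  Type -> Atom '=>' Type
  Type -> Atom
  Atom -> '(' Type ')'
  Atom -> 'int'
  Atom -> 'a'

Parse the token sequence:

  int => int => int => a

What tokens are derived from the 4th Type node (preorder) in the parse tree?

a

[Type [Atom int] => [Type [Atom int] => [Type [Atom int] => [Type [Atom a]]]]]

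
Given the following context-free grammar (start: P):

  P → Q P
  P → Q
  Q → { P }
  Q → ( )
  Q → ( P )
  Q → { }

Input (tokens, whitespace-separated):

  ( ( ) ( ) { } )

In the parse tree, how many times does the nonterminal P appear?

[P [Q ( [P [Q ( )] [P [Q ( )] [P [Q { }]]]] )]]

4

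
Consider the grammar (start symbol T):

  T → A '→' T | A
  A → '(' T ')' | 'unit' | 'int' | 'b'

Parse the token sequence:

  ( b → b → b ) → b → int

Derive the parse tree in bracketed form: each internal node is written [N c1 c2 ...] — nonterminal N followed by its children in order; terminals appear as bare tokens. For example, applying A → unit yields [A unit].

[T [A ( [T [A b] → [T [A b] → [T [A b]]]] )] → [T [A b] → [T [A int]]]]

T
A → T
( T ) → T
( A → T ) → T
( b → T ) → T
( b → A → T ) → T
( b → b → T ) → T
( b → b → A ) → T
( b → b → b ) → T
( b → b → b ) → A → T
( b → b → b ) → b → T
( b → b → b ) → b → A
( b → b → b ) → b → int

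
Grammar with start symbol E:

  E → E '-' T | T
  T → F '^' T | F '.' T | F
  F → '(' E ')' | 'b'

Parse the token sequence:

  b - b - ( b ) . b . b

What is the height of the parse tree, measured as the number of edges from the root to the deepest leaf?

6

[E [E [E [T [F b]]] - [T [F b]]] - [T [F ( [E [T [F b]]] )] . [T [F b] . [T [F b]]]]]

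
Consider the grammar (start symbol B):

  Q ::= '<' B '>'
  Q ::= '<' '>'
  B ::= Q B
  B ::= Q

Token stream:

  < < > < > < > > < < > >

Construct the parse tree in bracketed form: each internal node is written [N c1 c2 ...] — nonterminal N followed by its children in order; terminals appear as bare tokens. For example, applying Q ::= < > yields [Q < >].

B
Q B
< B > B
< Q B > B
< < > B > B
< < > Q B > B
< < > < > B > B
< < > < > Q > B
< < > < > < > > B
< < > < > < > > Q
< < > < > < > > < B >
< < > < > < > > < Q >
< < > < > < > > < < > >

[B [Q < [B [Q < >] [B [Q < >] [B [Q < >]]]] >] [B [Q < [B [Q < >]] >]]]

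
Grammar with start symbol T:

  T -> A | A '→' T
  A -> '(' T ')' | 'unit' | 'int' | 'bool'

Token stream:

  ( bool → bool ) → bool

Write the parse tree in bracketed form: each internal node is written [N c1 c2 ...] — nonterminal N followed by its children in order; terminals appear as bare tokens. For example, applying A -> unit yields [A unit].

[T [A ( [T [A bool] → [T [A bool]]] )] → [T [A bool]]]

T
A → T
( T ) → T
( A → T ) → T
( bool → T ) → T
( bool → A ) → T
( bool → bool ) → T
( bool → bool ) → A
( bool → bool ) → bool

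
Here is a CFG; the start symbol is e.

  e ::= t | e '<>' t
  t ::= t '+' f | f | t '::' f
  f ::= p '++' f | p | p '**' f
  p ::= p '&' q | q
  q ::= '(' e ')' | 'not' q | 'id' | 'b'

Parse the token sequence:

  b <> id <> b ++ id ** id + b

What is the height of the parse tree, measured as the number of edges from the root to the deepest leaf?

8

[e [e [e [t [f [p [q b]]]]] <> [t [f [p [q id]]]]] <> [t [t [f [p [q b]] ++ [f [p [q id]] ** [f [p [q id]]]]]] + [f [p [q b]]]]]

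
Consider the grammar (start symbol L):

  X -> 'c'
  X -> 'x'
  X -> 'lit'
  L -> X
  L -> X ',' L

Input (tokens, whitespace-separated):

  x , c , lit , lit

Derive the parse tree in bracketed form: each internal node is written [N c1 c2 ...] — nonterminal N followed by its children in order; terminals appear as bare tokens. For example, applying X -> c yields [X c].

L
X , L
x , L
x , X , L
x , c , L
x , c , X , L
x , c , lit , L
x , c , lit , X
x , c , lit , lit

[L [X x] , [L [X c] , [L [X lit] , [L [X lit]]]]]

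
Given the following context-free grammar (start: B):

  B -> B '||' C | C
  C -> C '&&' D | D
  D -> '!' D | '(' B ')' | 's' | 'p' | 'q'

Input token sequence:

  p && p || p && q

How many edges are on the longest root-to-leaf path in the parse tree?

[B [B [C [C [D p]] && [D p]]] || [C [C [D p]] && [D q]]]

5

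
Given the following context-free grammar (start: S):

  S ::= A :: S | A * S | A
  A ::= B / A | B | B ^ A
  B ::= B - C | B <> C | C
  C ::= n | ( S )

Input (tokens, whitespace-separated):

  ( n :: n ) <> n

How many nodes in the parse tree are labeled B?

4

[S [A [B [B [C ( [S [A [B [C n]]] :: [S [A [B [C n]]]]] )]] <> [C n]]]]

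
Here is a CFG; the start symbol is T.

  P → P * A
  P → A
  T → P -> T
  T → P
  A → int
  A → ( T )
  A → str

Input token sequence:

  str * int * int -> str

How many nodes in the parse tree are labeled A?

[T [P [P [P [A str]] * [A int]] * [A int]] -> [T [P [A str]]]]

4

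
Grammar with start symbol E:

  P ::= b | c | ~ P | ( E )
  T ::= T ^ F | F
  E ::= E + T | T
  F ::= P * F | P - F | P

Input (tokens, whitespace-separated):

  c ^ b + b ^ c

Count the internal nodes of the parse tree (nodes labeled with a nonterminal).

[E [E [T [T [F [P c]]] ^ [F [P b]]]] + [T [T [F [P b]]] ^ [F [P c]]]]

14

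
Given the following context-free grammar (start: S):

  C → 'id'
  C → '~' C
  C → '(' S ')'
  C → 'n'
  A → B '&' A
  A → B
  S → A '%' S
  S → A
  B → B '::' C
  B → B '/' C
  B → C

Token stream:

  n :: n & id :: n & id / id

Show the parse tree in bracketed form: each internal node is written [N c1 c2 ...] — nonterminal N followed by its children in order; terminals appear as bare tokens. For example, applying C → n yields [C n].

[S [A [B [B [C n]] :: [C n]] & [A [B [B [C id]] :: [C n]] & [A [B [B [C id]] / [C id]]]]]]

S
A
B & A
B :: C & A
C :: C & A
n :: C & A
n :: n & A
n :: n & B & A
n :: n & B :: C & A
n :: n & C :: C & A
n :: n & id :: C & A
n :: n & id :: n & A
n :: n & id :: n & B
n :: n & id :: n & B / C
n :: n & id :: n & C / C
n :: n & id :: n & id / C
n :: n & id :: n & id / id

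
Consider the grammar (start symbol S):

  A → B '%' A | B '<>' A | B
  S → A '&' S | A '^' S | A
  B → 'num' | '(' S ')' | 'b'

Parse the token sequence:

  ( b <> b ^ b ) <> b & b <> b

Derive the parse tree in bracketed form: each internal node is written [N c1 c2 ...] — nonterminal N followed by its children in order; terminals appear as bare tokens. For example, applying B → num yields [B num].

[S [A [B ( [S [A [B b] <> [A [B b]]] ^ [S [A [B b]]]] )] <> [A [B b]]] & [S [A [B b] <> [A [B b]]]]]

S
A & S
B <> A & S
( S ) <> A & S
( A ^ S ) <> A & S
( B <> A ^ S ) <> A & S
( b <> A ^ S ) <> A & S
( b <> B ^ S ) <> A & S
( b <> b ^ S ) <> A & S
( b <> b ^ A ) <> A & S
( b <> b ^ B ) <> A & S
( b <> b ^ b ) <> A & S
( b <> b ^ b ) <> B & S
( b <> b ^ b ) <> b & S
( b <> b ^ b ) <> b & A
( b <> b ^ b ) <> b & B <> A
( b <> b ^ b ) <> b & b <> A
( b <> b ^ b ) <> b & b <> B
( b <> b ^ b ) <> b & b <> b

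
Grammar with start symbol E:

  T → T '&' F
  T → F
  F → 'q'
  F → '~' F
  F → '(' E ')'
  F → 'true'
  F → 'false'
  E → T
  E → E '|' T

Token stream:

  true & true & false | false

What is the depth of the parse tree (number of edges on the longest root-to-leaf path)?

[E [E [T [T [T [F true]] & [F true]] & [F false]]] | [T [F false]]]

6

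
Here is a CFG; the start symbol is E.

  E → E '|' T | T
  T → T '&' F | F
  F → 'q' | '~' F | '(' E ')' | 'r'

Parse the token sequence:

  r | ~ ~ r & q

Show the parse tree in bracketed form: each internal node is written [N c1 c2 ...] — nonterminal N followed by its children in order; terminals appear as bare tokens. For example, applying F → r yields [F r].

E
E | T
T | T
F | T
r | T
r | T & F
r | F & F
r | ~ F & F
r | ~ ~ F & F
r | ~ ~ r & F
r | ~ ~ r & q

[E [E [T [F r]]] | [T [T [F ~ [F ~ [F r]]]] & [F q]]]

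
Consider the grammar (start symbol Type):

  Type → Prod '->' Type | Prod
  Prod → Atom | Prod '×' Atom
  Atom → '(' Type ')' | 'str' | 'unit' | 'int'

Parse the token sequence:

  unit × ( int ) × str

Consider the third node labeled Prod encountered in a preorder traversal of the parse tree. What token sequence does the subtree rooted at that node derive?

unit

[Type [Prod [Prod [Prod [Atom unit]] × [Atom ( [Type [Prod [Atom int]]] )]] × [Atom str]]]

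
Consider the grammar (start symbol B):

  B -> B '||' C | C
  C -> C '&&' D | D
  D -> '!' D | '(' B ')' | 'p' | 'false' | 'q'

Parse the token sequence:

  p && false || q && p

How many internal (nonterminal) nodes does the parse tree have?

[B [B [C [C [D p]] && [D false]]] || [C [C [D q]] && [D p]]]

10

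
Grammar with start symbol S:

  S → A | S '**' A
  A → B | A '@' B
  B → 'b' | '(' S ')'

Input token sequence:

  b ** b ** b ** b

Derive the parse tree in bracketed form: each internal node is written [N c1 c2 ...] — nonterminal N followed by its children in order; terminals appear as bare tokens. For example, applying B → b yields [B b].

[S [S [S [S [A [B b]]] ** [A [B b]]] ** [A [B b]]] ** [A [B b]]]

S
S ** A
S ** A ** A
S ** A ** A ** A
A ** A ** A ** A
B ** A ** A ** A
b ** A ** A ** A
b ** B ** A ** A
b ** b ** A ** A
b ** b ** B ** A
b ** b ** b ** A
b ** b ** b ** B
b ** b ** b ** b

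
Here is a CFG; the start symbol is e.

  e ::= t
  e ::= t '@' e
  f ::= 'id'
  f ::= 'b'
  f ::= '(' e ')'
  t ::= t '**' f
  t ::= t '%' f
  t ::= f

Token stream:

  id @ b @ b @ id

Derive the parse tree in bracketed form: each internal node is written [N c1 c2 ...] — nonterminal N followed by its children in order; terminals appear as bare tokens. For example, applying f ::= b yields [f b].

e
t @ e
f @ e
id @ e
id @ t @ e
id @ f @ e
id @ b @ e
id @ b @ t @ e
id @ b @ f @ e
id @ b @ b @ e
id @ b @ b @ t
id @ b @ b @ f
id @ b @ b @ id

[e [t [f id]] @ [e [t [f b]] @ [e [t [f b]] @ [e [t [f id]]]]]]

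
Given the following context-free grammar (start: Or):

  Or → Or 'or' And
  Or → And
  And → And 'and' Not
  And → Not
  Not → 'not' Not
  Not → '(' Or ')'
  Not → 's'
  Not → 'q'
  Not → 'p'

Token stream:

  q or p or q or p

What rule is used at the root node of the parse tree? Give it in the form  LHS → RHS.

Or → Or 'or' And

[Or [Or [Or [Or [And [Not q]]] or [And [Not p]]] or [And [Not q]]] or [And [Not p]]]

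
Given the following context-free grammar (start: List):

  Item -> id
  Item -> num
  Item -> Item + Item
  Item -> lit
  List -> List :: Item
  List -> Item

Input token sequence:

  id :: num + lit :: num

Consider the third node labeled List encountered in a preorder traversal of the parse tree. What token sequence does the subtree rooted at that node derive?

[List [List [List [Item id]] :: [Item [Item num] + [Item lit]]] :: [Item num]]

id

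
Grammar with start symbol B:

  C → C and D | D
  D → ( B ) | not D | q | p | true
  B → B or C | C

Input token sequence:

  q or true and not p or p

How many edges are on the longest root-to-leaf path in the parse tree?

[B [B [B [C [D q]]] or [C [C [D true]] and [D not [D p]]]] or [C [D p]]]

5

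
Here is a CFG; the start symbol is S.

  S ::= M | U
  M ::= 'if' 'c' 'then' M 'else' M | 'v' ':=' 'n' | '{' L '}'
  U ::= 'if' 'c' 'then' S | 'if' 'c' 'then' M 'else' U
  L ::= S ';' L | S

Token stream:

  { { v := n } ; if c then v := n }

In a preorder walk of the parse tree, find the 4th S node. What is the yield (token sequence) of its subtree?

if c then v := n

[S [M { [L [S [M { [L [S [M v := n]]] }]] ; [L [S [U if c then [S [M v := n]]]]]] }]]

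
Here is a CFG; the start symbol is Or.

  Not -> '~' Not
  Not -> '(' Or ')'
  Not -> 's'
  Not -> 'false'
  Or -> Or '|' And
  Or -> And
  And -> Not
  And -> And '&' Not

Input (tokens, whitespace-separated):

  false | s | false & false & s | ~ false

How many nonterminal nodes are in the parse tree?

[Or [Or [Or [Or [And [Not false]]] | [And [Not s]]] | [And [And [And [Not false]] & [Not false]] & [Not s]]] | [And [Not ~ [Not false]]]]

17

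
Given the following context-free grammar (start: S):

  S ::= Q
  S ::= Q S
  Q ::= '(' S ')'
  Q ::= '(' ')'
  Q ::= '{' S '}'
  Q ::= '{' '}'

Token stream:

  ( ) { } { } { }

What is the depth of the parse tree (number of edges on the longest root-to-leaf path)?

[S [Q ( )] [S [Q { }] [S [Q { }] [S [Q { }]]]]]

5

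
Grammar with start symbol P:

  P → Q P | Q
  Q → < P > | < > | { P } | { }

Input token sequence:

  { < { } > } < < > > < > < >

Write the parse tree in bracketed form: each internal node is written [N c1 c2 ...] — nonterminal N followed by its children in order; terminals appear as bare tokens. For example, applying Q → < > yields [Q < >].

P
Q P
{ P } P
{ Q } P
{ < P > } P
{ < Q > } P
{ < { } > } P
{ < { } > } Q P
{ < { } > } < P > P
{ < { } > } < Q > P
{ < { } > } < < > > P
{ < { } > } < < > > Q P
{ < { } > } < < > > < > P
{ < { } > } < < > > < > Q
{ < { } > } < < > > < > < >

[P [Q { [P [Q < [P [Q { }]] >]] }] [P [Q < [P [Q < >]] >] [P [Q < >] [P [Q < >]]]]]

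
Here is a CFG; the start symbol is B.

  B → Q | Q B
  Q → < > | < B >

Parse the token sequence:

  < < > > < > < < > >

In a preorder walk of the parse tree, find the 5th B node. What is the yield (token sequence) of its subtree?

< >

[B [Q < [B [Q < >]] >] [B [Q < >] [B [Q < [B [Q < >]] >]]]]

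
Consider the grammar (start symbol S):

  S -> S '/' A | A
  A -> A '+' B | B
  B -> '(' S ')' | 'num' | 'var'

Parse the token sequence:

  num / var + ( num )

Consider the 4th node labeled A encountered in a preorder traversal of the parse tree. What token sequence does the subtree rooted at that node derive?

[S [S [A [B num]]] / [A [A [B var]] + [B ( [S [A [B num]]] )]]]

num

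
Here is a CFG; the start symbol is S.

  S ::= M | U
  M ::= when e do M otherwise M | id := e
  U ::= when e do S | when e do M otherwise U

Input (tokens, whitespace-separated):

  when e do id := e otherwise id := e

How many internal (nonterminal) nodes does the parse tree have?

4

[S [M when e do [M id := e] otherwise [M id := e]]]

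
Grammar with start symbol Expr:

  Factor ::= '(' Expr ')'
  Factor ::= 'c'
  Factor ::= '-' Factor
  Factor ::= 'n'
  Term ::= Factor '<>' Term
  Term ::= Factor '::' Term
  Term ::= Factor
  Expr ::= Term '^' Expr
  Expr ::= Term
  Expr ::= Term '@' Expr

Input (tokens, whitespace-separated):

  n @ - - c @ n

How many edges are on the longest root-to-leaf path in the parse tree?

6

[Expr [Term [Factor n]] @ [Expr [Term [Factor - [Factor - [Factor c]]]] @ [Expr [Term [Factor n]]]]]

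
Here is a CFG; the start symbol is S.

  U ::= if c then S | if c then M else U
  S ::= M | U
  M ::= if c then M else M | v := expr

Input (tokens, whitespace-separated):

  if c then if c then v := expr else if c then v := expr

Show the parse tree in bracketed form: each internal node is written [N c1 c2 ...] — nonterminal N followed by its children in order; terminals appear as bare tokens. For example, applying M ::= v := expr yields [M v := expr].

[S [U if c then [S [U if c then [M v := expr] else [U if c then [S [M v := expr]]]]]]]

S
U
if c then S
if c then U
if c then if c then M else U
if c then if c then v := expr else U
if c then if c then v := expr else if c then S
if c then if c then v := expr else if c then M
if c then if c then v := expr else if c then v := expr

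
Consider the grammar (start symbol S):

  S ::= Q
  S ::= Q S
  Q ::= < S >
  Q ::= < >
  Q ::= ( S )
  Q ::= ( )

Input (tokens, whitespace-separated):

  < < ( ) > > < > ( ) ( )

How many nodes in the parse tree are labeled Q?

6

[S [Q < [S [Q < [S [Q ( )]] >]] >] [S [Q < >] [S [Q ( )] [S [Q ( )]]]]]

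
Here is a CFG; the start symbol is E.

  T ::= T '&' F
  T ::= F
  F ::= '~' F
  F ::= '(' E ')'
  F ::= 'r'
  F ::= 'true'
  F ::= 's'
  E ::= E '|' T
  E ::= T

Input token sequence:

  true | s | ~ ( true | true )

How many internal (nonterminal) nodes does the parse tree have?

16

[E [E [E [T [F true]]] | [T [F s]]] | [T [F ~ [F ( [E [E [T [F true]]] | [T [F true]]] )]]]]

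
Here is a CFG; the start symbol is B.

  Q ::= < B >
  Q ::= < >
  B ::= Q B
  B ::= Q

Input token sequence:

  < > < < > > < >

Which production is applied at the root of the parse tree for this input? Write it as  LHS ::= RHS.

[B [Q < >] [B [Q < [B [Q < >]] >] [B [Q < >]]]]

B ::= Q B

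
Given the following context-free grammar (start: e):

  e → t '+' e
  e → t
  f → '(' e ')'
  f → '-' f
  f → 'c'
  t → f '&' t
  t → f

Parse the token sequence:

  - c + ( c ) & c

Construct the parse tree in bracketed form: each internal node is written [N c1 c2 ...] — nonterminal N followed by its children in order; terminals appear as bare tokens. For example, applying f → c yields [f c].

[e [t [f - [f c]]] + [e [t [f ( [e [t [f c]]] )] & [t [f c]]]]]

e
t + e
f + e
- f + e
- c + e
- c + t
- c + f & t
- c + ( e ) & t
- c + ( t ) & t
- c + ( f ) & t
- c + ( c ) & t
- c + ( c ) & f
- c + ( c ) & c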